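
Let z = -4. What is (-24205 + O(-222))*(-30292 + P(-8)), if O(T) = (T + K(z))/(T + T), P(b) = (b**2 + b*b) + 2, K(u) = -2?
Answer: 27012071746/37 ≈ 7.3006e+8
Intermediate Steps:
P(b) = 2 + 2*b**2 (P(b) = (b**2 + b**2) + 2 = 2*b**2 + 2 = 2 + 2*b**2)
O(T) = (-2 + T)/(2*T) (O(T) = (T - 2)/(T + T) = (-2 + T)/((2*T)) = (-2 + T)*(1/(2*T)) = (-2 + T)/(2*T))
(-24205 + O(-222))*(-30292 + P(-8)) = (-24205 + (1/2)*(-2 - 222)/(-222))*(-30292 + (2 + 2*(-8)**2)) = (-24205 + (1/2)*(-1/222)*(-224))*(-30292 + (2 + 2*64)) = (-24205 + 56/111)*(-30292 + (2 + 128)) = -2686699*(-30292 + 130)/111 = -2686699/111*(-30162) = 27012071746/37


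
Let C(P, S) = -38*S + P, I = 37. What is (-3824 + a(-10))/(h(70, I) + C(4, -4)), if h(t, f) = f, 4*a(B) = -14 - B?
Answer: -3825/193 ≈ -19.819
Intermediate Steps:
C(P, S) = P - 38*S
a(B) = -7/2 - B/4 (a(B) = (-14 - B)/4 = -7/2 - B/4)
(-3824 + a(-10))/(h(70, I) + C(4, -4)) = (-3824 + (-7/2 - 1/4*(-10)))/(37 + (4 - 38*(-4))) = (-3824 + (-7/2 + 5/2))/(37 + (4 + 152)) = (-3824 - 1)/(37 + 156) = -3825/193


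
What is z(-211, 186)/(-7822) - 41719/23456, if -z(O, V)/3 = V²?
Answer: 1054062655/91736416 ≈ 11.490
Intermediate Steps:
z(O, V) = -3*V²
z(-211, 186)/(-7822) - 41719/23456 = -3*186²/(-7822) - 41719/23456 = -3*34596*(-1/7822) - 41719*1/23456 = -103788*(-1/7822) - 41719/23456 = 51894/3911 - 41719/23456 = 1054062655/91736416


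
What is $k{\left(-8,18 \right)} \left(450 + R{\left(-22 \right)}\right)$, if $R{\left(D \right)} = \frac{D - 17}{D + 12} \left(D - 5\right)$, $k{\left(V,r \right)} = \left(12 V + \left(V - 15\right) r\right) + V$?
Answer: $- \frac{892773}{5} \approx -1.7855 \cdot 10^{5}$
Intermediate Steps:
$k{\left(V,r \right)} = 13 V + r \left(-15 + V\right)$ ($k{\left(V,r \right)} = \left(12 V + \left(-15 + V\right) r\right) + V = \left(12 V + r \left(-15 + V\right)\right) + V = 13 V + r \left(-15 + V\right)$)
$R{\left(D \right)} = \frac{\left(-17 + D\right) \left(-5 + D\right)}{12 + D}$ ($R{\left(D \right)} = \frac{-17 + D}{12 + D} \left(-5 + D\right) = \frac{\left(-17 + D\right) \left(-5 + D\right)}{12 + D}$)
$k{\left(-8,18 \right)} \left(450 + R{\left(-22 \right)}\right) = \left(\left(-15\right) 18 + 13 \left(-8\right) - 144\right) \left(450 + \frac{85 + \left(-22\right)^{2} - -484}{12 - 22}\right) = \left(-270 - 104 - 144\right) \left(450 + \frac{85 + 484 + 484}{-10}\right) = - 518 \left(450 - \frac{1053}{10}\right) = \left(-518\right) \frac{3447}{10} = - \frac{892773}{5}$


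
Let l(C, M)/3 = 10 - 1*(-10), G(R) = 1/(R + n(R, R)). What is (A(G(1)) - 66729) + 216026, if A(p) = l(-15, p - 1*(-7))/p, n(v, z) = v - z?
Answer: 149357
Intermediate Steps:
G(R) = 1/R (G(R) = 1/(R + (R - R)) = 1/(R + 0) = 1/R)
l(C, M) = 60 (l(C, M) = 3*(10 - 1*(-10)) = 3*(10 + 10) = 3*20 = 60)
A(p) = 60/p
(A(G(1)) - 66729) + 216026 = (60/(1/1) - 66729) + 216026 = (60/1 - 66729) + 216026 = (60*1 - 66729) + 216026 = (60 - 66729) + 216026 = -66669 + 216026 = 149357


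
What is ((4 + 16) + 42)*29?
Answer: 1798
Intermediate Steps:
((4 + 16) + 42)*29 = (20 + 42)*29 = 62*29 = 1798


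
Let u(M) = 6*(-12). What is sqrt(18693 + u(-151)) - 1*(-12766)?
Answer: 12766 + 3*sqrt(2069) ≈ 12902.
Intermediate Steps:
u(M) = -72
sqrt(18693 + u(-151)) - 1*(-12766) = sqrt(18693 - 72) - 1*(-12766) = sqrt(18621) + 12766 = 3*sqrt(2069) + 12766 = 12766 + 3*sqrt(2069)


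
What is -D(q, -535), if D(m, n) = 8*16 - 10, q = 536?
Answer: -118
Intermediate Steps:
D(m, n) = 118 (D(m, n) = 128 - 10 = 118)
-D(q, -535) = -1*118 = -118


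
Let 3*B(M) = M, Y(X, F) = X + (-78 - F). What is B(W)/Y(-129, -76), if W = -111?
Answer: 37/131 ≈ 0.28244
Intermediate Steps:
Y(X, F) = -78 + X - F
B(M) = M/3
B(W)/Y(-129, -76) = ((1/3)*(-111))/(-78 - 129 - 1*(-76)) = -37/(-78 - 129 + 76) = -37/(-131) = -37*(-1/131) = 37/131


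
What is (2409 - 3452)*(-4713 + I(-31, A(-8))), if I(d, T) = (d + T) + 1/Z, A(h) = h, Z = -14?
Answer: 9912821/2 ≈ 4.9564e+6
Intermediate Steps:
I(d, T) = -1/14 + T + d (I(d, T) = (d + T) + 1/(-14) = (T + d) - 1/14 = -1/14 + T + d)
(2409 - 3452)*(-4713 + I(-31, A(-8))) = (2409 - 3452)*(-4713 + (-1/14 - 8 - 31)) = -1043*(-4713 - 547/14) = -1043*(-66529/14) = 9912821/2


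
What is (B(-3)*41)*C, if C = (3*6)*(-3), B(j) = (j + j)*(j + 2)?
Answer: -13284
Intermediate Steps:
B(j) = 2*j*(2 + j) (B(j) = (2*j)*(2 + j) = 2*j*(2 + j))
C = -54 (C = 18*(-3) = -54)
(B(-3)*41)*C = ((2*(-3)*(2 - 3))*41)*(-54) = ((2*(-3)*(-1))*41)*(-54) = (6*41)*(-54) = 246*(-54) = -13284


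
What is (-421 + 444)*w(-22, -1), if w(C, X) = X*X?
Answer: 23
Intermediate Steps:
w(C, X) = X²
(-421 + 444)*w(-22, -1) = (-421 + 444)*(-1)² = 23*1 = 23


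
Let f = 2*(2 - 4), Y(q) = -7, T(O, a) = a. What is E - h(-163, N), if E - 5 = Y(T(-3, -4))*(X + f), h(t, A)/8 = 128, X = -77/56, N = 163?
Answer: -7851/8 ≈ -981.38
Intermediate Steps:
X = -11/8 (X = -77*1/56 = -11/8 ≈ -1.3750)
h(t, A) = 1024 (h(t, A) = 8*128 = 1024)
f = -4 (f = 2*(-2) = -4)
E = 341/8 (E = 5 - 7*(-11/8 - 4) = 5 - 7*(-43/8) = 5 + 301/8 = 341/8 ≈ 42.625)
E - h(-163, N) = 341/8 - 1*1024 = 341/8 - 1024 = -7851/8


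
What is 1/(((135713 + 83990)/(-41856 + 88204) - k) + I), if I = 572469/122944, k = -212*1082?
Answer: 1424552128/326782851318863 ≈ 4.3593e-6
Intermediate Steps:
k = -229384
I = 572469/122944 (I = 572469*(1/122944) = 572469/122944 ≈ 4.6563)
1/(((135713 + 83990)/(-41856 + 88204) - k) + I) = 1/(((135713 + 83990)/(-41856 + 88204) - 1*(-229384)) + 572469/122944) = 1/((219703/46348 + 229384) + 572469/122944) = 1/(10631709335/46348 + 572469/122944) = 1/(326782851318863/1424552128) = 1424552128/326782851318863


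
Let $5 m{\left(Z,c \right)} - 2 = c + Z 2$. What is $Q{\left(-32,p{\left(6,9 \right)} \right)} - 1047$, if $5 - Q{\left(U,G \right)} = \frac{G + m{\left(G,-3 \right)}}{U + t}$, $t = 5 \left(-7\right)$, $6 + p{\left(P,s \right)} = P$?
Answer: $- \frac{349071}{335} \approx -1042.0$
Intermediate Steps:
$m{\left(Z,c \right)} = \frac{2}{5} + \frac{c}{5} + \frac{2 Z}{5}$ ($m{\left(Z,c \right)} = \frac{2}{5} + \frac{c + Z 2}{5} = \frac{2}{5} + \frac{c + 2 Z}{5} = \frac{2}{5} + \left(\frac{c}{5} + \frac{2 Z}{5}\right) = \frac{2}{5} + \frac{c}{5} + \frac{2 Z}{5}$)
$p{\left(P,s \right)} = -6 + P$
$t = -35$
$Q{\left(U,G \right)} = 5 - \frac{- \frac{1}{5} + \frac{7 G}{5}}{-35 + U}$ ($Q{\left(U,G \right)} = 5 - \frac{G + \left(\frac{2}{5} + \frac{1}{5} \left(-3\right) + \frac{2 G}{5}\right)}{U - 35} = 5 - \frac{G + \left(\frac{2}{5} - \frac{3}{5} + \frac{2 G}{5}\right)}{-35 + U} = 5 - \frac{G + \left(- \frac{1}{5} + \frac{2 G}{5}\right)}{-35 + U} = 5 - \frac{- \frac{1}{5} + \frac{7 G}{5}}{-35 + U}$)
$Q{\left(-32,p{\left(6,9 \right)} \right)} - 1047 = \frac{-874 - 7 \left(-6 + 6\right) + 25 \left(-32\right)}{5 \left(-35 - 32\right)} - 1047 = \frac{-874 - 0 - 800}{5 \left(-67\right)} - 1047 = \frac{1}{5} \left(- \frac{1}{67}\right) \left(-874 + 0 - 800\right) - 1047 = \frac{1}{5} \left(- \frac{1}{67}\right) \left(-1674\right) - 1047 = \frac{1674}{335} - 1047 = - \frac{349071}{335}$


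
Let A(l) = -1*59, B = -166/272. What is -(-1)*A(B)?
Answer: -59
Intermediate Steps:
B = -83/136 (B = -166*1/272 = -83/136 ≈ -0.61029)
A(l) = -59
-(-1)*A(B) = -(-1)*(-59) = -1*59 = -59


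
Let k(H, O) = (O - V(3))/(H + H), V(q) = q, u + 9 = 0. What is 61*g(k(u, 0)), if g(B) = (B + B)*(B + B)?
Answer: 61/9 ≈ 6.7778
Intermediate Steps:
u = -9 (u = -9 + 0 = -9)
k(H, O) = (-3 + O)/(2*H) (k(H, O) = (O - 1*3)/(H + H) = (O - 3)/((2*H)) = (-3 + O)*(1/(2*H)) = (-3 + O)/(2*H))
g(B) = 4*B**2 (g(B) = (2*B)*(2*B) = 4*B**2)
61*g(k(u, 0)) = 61*(4*((1/2)*(-3 + 0)/(-9))**2) = 61*(4*((1/2)*(-1/9)*(-3))**2) = 61*(4*(1/6)**2) = 61*(4*(1/36)) = 61*(1/9) = 61/9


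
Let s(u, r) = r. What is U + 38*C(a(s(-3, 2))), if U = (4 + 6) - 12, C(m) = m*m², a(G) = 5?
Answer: 4748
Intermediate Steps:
C(m) = m³
U = -2 (U = 10 - 12 = -2)
U + 38*C(a(s(-3, 2))) = -2 + 38*5³ = -2 + 38*125 = -2 + 4750 = 4748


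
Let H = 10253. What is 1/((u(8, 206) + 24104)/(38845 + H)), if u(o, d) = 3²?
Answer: 49098/24113 ≈ 2.0362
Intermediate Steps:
u(o, d) = 9
1/((u(8, 206) + 24104)/(38845 + H)) = 1/((9 + 24104)/(38845 + 10253)) = 1/(24113/49098) = 49098/24113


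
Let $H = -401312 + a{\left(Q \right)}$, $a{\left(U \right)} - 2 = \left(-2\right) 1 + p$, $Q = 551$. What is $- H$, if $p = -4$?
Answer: $401316$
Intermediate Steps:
$a{\left(U \right)} = -4$ ($a{\left(U \right)} = 2 - 6 = -4$)
$H = -401316$ ($H = -401312 - 4 = -401316$)
$- H = \left(-1\right) \left(-401316\right) = 401316$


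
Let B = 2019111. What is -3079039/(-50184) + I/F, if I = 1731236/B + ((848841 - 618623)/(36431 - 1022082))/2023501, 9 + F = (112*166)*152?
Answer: 11680166612098949471519132579539/190370267594190341089292557800 ≈ 61.355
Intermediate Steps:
F = 2825975 (F = -9 + (112*166)*152 = -9 + 18592*152 = -9 + 2825984 = 2825975)
I = 3452890501454744438/4027047803902909761 (I = 1731236/2019111 + ((848841 - 618623)/(36431 - 1022082))/2023501 = 1731236*(1/2019111) + (230218/(-985651))*(1/2023501) = 1731236/2019111 + (230218*(-1/985651))*(1/2023501) = 1731236/2019111 - 230218/985651*1/2023501 = 1731236/2019111 - 230218/1994465784151 = 3452890501454744438/4027047803902909761 ≈ 0.85742)
-3079039/(-50184) + I/F = -3079039/(-50184) + (3452890501454744438/4027047803902909761)/2825975 = -3079039*(-1/50184) + (3452890501454744438/4027047803902909761)*(1/2825975) = 3079039/50184 + 3452890501454744438/11380336417634525411841975 = 11680166612098949471519132579539/190370267594190341089292557800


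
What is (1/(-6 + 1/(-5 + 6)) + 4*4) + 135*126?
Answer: 85129/5 ≈ 17026.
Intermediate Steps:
(1/(-6 + 1/(-5 + 6)) + 4*4) + 135*126 = (1/(-6 + 1/1) + 16) + 17010 = (1/(-6 + 1) + 16) + 17010 = (1/(-5) + 16) + 17010 = (-1/5 + 16) + 17010 = 79/5 + 17010 = 85129/5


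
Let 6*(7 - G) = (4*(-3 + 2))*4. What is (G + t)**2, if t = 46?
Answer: 27889/9 ≈ 3098.8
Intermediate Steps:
G = 29/3 (G = 7 - 4*(-3 + 2)*4/6 = 7 - 4*(-1)*4/6 = 7 - (-2)*4/3 = 7 - 1/6*(-16) = 7 + 8/3 = 29/3 ≈ 9.6667)
(G + t)**2 = (29/3 + 46)**2 = (167/3)**2 = 27889/9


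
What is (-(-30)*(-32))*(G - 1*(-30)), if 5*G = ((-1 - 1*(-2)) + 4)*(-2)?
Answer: -26880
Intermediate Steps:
G = -2 (G = (((-1 - 1*(-2)) + 4)*(-2))/5 = (((-1 + 2) + 4)*(-2))/5 = ((1 + 4)*(-2))/5 = (5*(-2))/5 = (1/5)*(-10) = -2)
(-(-30)*(-32))*(G - 1*(-30)) = (-(-30)*(-32))*(-2 - 1*(-30)) = (-5*192)*(-2 + 30) = -960*28 = -26880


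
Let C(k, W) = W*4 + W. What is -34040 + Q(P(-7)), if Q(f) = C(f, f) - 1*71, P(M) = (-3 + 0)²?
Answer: -34066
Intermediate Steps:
C(k, W) = 5*W (C(k, W) = 4*W + W = 5*W)
P(M) = 9 (P(M) = (-3)² = 9)
Q(f) = -71 + 5*f (Q(f) = 5*f - 1*71 = 5*f - 71 = -71 + 5*f)
-34040 + Q(P(-7)) = -34040 + (-71 + 5*9) = -34040 + (-71 + 45) = -34040 - 26 = -34066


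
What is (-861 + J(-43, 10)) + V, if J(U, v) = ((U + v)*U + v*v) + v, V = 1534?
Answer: 2202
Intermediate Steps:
J(U, v) = v + v² + U*(U + v) (J(U, v) = (U*(U + v) + v²) + v = (v² + U*(U + v)) + v = v + v² + U*(U + v))
(-861 + J(-43, 10)) + V = (-861 + (10 + (-43)² + 10² - 43*10)) + 1534 = (-861 + (10 + 1849 + 100 - 430)) + 1534 = (-861 + 1529) + 1534 = 668 + 1534 = 2202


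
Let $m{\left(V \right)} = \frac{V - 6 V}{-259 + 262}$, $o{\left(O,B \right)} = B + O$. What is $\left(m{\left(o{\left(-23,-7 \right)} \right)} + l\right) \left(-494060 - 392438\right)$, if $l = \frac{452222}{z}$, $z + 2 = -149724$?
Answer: $- \frac{3117848039422}{74863} \approx -4.1647 \cdot 10^{7}$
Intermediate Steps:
$m{\left(V \right)} = - \frac{5 V}{3}$ ($m{\left(V \right)} = \frac{\left(-5\right) V}{3} = - 5 V \frac{1}{3} = - \frac{5 V}{3}$)
$z = -149726$ ($z = -2 - 149724 = -149726$)
$l = - \frac{226111}{74863}$ ($l = \frac{452222}{-149726} = 452222 \left(- \frac{1}{149726}\right) = - \frac{226111}{74863} \approx -3.0203$)
$\left(m{\left(o{\left(-23,-7 \right)} \right)} + l\right) \left(-494060 - 392438\right) = \left(- \frac{5 \left(-7 - 23\right)}{3} - \frac{226111}{74863}\right) \left(-494060 - 392438\right) = \left(\left(- \frac{5}{3}\right) \left(-30\right) - \frac{226111}{74863}\right) \left(-886498\right) = \left(50 - \frac{226111}{74863}\right) \left(-886498\right) = \frac{3517039}{74863} \left(-886498\right) = - \frac{3117848039422}{74863}$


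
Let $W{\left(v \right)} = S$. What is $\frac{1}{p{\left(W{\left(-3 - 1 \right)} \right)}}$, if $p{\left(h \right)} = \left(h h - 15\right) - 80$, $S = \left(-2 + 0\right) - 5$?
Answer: $- \frac{1}{46} \approx -0.021739$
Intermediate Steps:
$S = -7$ ($S = -2 - 5 = -7$)
$W{\left(v \right)} = -7$
$p{\left(h \right)} = -95 + h^{2}$ ($p{\left(h \right)} = \left(h^{2} - 15\right) - 80 = \left(-15 + h^{2}\right) - 80 = -95 + h^{2}$)
$\frac{1}{p{\left(W{\left(-3 - 1 \right)} \right)}} = \frac{1}{-95 + \left(-7\right)^{2}} = \frac{1}{-95 + 49} = \frac{1}{-46} = - \frac{1}{46}$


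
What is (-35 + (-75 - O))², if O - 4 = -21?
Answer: 8649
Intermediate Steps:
O = -17 (O = 4 - 21 = -17)
(-35 + (-75 - O))² = (-35 + (-75 - 1*(-17)))² = (-35 + (-75 + 17))² = (-35 - 58)² = (-93)² = 8649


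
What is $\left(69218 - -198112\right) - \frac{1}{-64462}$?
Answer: $\frac{17232626461}{64462} \approx 2.6733 \cdot 10^{5}$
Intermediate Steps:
$\left(69218 - -198112\right) - \frac{1}{-64462} = \left(69218 + 198112\right) - - \frac{1}{64462} = 267330 + \frac{1}{64462} = \frac{17232626461}{64462}$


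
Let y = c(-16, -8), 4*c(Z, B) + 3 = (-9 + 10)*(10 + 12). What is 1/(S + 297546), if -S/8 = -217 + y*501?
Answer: 1/280244 ≈ 3.5683e-6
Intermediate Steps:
c(Z, B) = 19/4 (c(Z, B) = -¾ + ((-9 + 10)*(10 + 12))/4 = -¾ + (1*22)/4 = -¾ + (¼)*22 = -¾ + 11/2 = 19/4)
y = 19/4 ≈ 4.7500
S = -17302 (S = -8*(-217 + (19/4)*501) = -8*(-217 + 9519/4) = -8*8651/4 = -17302)
1/(S + 297546) = 1/(-17302 + 297546) = 1/280244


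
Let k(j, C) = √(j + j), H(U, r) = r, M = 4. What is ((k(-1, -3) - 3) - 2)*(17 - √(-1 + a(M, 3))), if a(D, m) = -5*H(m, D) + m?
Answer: -79 + 32*I*√2 ≈ -79.0 + 45.255*I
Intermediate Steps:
a(D, m) = m - 5*D (a(D, m) = -5*D + m = m - 5*D)
k(j, C) = √2*√j (k(j, C) = √(2*j) = √2*√j)
((k(-1, -3) - 3) - 2)*(17 - √(-1 + a(M, 3))) = ((√2*√(-1) - 3) - 2)*(17 - √(-1 + (3 - 5*4))) = ((√2*I - 3) - 2)*(17 - √(-1 + (3 - 20))) = ((I*√2 - 3) - 2)*(17 - √(-1 - 17)) = ((-3 + I*√2) - 2)*(17 - √(-18)) = (-5 + I*√2)*(17 - 3*I*√2)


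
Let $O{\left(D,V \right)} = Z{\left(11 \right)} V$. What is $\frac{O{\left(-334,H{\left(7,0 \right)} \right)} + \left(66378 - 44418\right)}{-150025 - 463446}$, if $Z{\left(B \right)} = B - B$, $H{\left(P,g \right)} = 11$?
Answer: $- \frac{21960}{613471} \approx -0.035796$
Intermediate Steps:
$Z{\left(B \right)} = 0$
$O{\left(D,V \right)} = 0$ ($O{\left(D,V \right)} = 0 V = 0$)
$\frac{O{\left(-334,H{\left(7,0 \right)} \right)} + \left(66378 - 44418\right)}{-150025 - 463446} = \frac{0 + \left(66378 - 44418\right)}{-150025 - 463446} = \frac{0 + 21960}{-613471} = 21960 \left(- \frac{1}{613471}\right) = - \frac{21960}{613471}$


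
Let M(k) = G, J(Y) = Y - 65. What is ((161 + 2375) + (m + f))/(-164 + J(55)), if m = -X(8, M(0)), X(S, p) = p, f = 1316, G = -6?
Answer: -643/29 ≈ -22.172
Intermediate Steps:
J(Y) = -65 + Y
M(k) = -6
m = 6 (m = -1*(-6) = 6)
((161 + 2375) + (m + f))/(-164 + J(55)) = ((161 + 2375) + (6 + 1316))/(-164 + (-65 + 55)) = (2536 + 1322)/(-164 - 10) = 3858/(-174) = 3858*(-1/174) = -643/29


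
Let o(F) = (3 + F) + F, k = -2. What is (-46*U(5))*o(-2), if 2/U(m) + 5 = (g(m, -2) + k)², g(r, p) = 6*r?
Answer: 92/779 ≈ 0.11810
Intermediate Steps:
U(m) = 2/(-5 + (-2 + 6*m)²) (U(m) = 2/(-5 + (6*m - 2)²) = 2/(-5 + (-2 + 6*m)²))
o(F) = 3 + 2*F
(-46*U(5))*o(-2) = (-92/(-5 + 4*(-1 + 3*5)²))*(3 + 2*(-2)) = (-92/(-5 + 4*(-1 + 15)²))*(3 - 4) = -92/(-5 + 4*14²)*(-1) = -92/(-5 + 4*196)*(-1) = -92/(-5 + 784)*(-1) = -92/779*(-1) = 92/779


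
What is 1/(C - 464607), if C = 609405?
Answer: 1/144798 ≈ 6.9062e-6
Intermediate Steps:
1/(C - 464607) = 1/(609405 - 464607) = 1/144798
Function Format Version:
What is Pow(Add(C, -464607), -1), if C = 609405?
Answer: Rational(1, 144798) ≈ 6.9062e-6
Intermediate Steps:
Pow(Add(C, -464607), -1) = Pow(Add(609405, -464607), -1) = Pow(144798, -1) = Rational(1, 144798)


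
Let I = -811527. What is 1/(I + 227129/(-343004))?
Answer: -343004/278357234237 ≈ -1.2322e-6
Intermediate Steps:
1/(I + 227129/(-343004)) = 1/(-811527 + 227129/(-343004)) = 1/(-811527 + 227129*(-1/343004)) = 1/(-811527 - 227129/343004) = 1/(-278357234237/343004) = -343004/278357234237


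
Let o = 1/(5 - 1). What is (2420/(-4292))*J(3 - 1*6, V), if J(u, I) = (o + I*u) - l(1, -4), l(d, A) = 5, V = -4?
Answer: -605/148 ≈ -4.0878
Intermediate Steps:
o = ¼ (o = 1/4 = ¼ ≈ 0.25000)
J(u, I) = -19/4 + I*u (J(u, I) = (¼ + I*u) - 1*5 = (¼ + I*u) - 5 = -19/4 + I*u)
(2420/(-4292))*J(3 - 1*6, V) = (2420/(-4292))*(-19/4 - 4*(3 - 1*6)) = (2420*(-1/4292))*(-19/4 - 4*(3 - 6)) = -605*(-19/4 - 4*(-3))/1073 = -605*(-19/4 + 12)/1073 = -605/1073*29/4 = -605/148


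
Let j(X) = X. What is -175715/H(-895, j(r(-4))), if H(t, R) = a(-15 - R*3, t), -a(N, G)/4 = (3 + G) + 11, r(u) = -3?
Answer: -175715/3524 ≈ -49.862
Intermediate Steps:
a(N, G) = -56 - 4*G (a(N, G) = -4*((3 + G) + 11) = -4*(14 + G) = -56 - 4*G)
H(t, R) = -56 - 4*t
-175715/H(-895, j(r(-4))) = -175715/(-56 - 4*(-895)) = -175715/(-56 + 3580) = -175715/3524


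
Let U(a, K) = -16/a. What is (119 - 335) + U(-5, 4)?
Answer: -1064/5 ≈ -212.80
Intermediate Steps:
(119 - 335) + U(-5, 4) = (119 - 335) - 16/(-5) = -216 - 16*(-1/5) = -216 + 16/5 = -1064/5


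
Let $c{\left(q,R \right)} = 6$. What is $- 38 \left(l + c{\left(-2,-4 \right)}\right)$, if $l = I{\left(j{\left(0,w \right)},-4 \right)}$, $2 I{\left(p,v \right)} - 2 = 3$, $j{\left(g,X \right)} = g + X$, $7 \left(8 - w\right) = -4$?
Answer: $-323$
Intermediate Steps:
$w = \frac{60}{7}$ ($w = 8 - - \frac{4}{7} = 8 + \frac{4}{7} = \frac{60}{7} \approx 8.5714$)
$j{\left(g,X \right)} = X + g$
$I{\left(p,v \right)} = \frac{5}{2}$ ($I{\left(p,v \right)} = 1 + \frac{1}{2} \cdot 3 = 1 + \frac{3}{2} = \frac{5}{2}$)
$l = \frac{5}{2} \approx 2.5$
$- 38 \left(l + c{\left(-2,-4 \right)}\right) = - 38 \left(\frac{5}{2} + 6\right) = \left(-38\right) \frac{17}{2} = -323$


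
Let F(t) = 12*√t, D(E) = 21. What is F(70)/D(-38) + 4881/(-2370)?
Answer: -1627/790 + 4*√70/7 ≈ 2.7214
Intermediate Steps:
F(70)/D(-38) + 4881/(-2370) = (12*√70)/21 + 4881/(-2370) = (12*√70)*(1/21) + 4881*(-1/2370) = 4*√70/7 - 1627/790 = -1627/790 + 4*√70/7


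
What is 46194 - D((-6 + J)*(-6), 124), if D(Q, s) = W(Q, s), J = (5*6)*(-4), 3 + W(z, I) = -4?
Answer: 46201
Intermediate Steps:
W(z, I) = -7 (W(z, I) = -3 - 4 = -7)
J = -120 (J = 30*(-4) = -120)
D(Q, s) = -7
46194 - D((-6 + J)*(-6), 124) = 46194 - 1*(-7) = 46194 + 7 = 46201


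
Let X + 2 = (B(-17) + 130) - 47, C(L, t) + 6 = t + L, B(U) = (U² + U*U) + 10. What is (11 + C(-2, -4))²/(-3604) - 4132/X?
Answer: -14892397/2411076 ≈ -6.1767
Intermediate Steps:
B(U) = 10 + 2*U² (B(U) = (U² + U²) + 10 = 2*U² + 10 = 10 + 2*U²)
C(L, t) = -6 + L + t (C(L, t) = -6 + (t + L) = -6 + (L + t) = -6 + L + t)
X = 669 (X = -2 + (((10 + 2*(-17)²) + 130) - 47) = -2 + (((10 + 2*289) + 130) - 47) = -2 + (((10 + 578) + 130) - 47) = -2 + ((588 + 130) - 47) = -2 + (718 - 47) = -2 + 671 = 669)
(11 + C(-2, -4))²/(-3604) - 4132/X = (11 + (-6 - 2 - 4))²/(-3604) - 4132/669 = (11 - 12)²*(-1/3604) - 4132*1/669 = (-1)²*(-1/3604) - 4132/669 = 1*(-1/3604) - 4132/669 = -1/3604 - 4132/669 = -14892397/2411076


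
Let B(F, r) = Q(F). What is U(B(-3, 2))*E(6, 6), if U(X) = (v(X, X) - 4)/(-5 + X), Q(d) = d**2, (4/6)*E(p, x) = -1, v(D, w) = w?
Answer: -15/8 ≈ -1.8750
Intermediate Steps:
E(p, x) = -3/2 (E(p, x) = (3/2)*(-1) = -3/2)
B(F, r) = F**2
U(X) = (-4 + X)/(-5 + X) (U(X) = (X - 4)/(-5 + X) = (-4 + X)/(-5 + X))
U(B(-3, 2))*E(6, 6) = ((-4 + (-3)**2)/(-5 + (-3)**2))*(-3/2) = ((-4 + 9)/(-5 + 9))*(-3/2) = (5/4)*(-3/2) = -15/8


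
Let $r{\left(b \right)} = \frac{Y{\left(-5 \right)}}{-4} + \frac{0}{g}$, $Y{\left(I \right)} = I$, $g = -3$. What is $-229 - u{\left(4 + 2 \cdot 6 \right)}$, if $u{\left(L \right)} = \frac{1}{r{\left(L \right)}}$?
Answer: $- \frac{1149}{5} \approx -229.8$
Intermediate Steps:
$r{\left(b \right)} = \frac{5}{4}$ ($r{\left(b \right)} = - \frac{5}{-4} + \frac{0}{-3} = \left(-5\right) \left(- \frac{1}{4}\right) + 0 \left(- \frac{1}{3}\right) = \frac{5}{4} + 0 = \frac{5}{4}$)
$u{\left(L \right)} = \frac{4}{5}$ ($u{\left(L \right)} = \frac{1}{\frac{5}{4}} = \frac{4}{5}$)
$-229 - u{\left(4 + 2 \cdot 6 \right)} = -229 - \frac{4}{5} = - \frac{1149}{5}$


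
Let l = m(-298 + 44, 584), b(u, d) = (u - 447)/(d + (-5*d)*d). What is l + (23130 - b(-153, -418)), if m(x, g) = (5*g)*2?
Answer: 4220146710/145673 ≈ 28970.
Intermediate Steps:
m(x, g) = 10*g
b(u, d) = (-447 + u)/(d - 5*d²)
l = 5840 (l = 10*584 = 5840)
l + (23130 - b(-153, -418)) = 5840 + (23130 - (447 - 1*(-153))/((-418)*(-1 + 5*(-418)))) = 5840 + (23130 - (-1)*(447 + 153)/(418*(-1 - 2090))) = 5840 + (23130 - (-1)*600/(418*(-2091))) = 5840 + (23130 - (-1)*(-1)*600/(418*2091)) = 5840 + (23130 - 1*100/145673) = 5840 + (23130 - 100/145673) = 5840 + 3369416390/145673 = 4220146710/145673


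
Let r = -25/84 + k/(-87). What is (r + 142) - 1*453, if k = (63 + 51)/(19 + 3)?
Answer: -8343127/26796 ≈ -311.36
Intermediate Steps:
k = 57/11 (k = 114/22 = 114*(1/22) = 57/11 ≈ 5.1818)
r = -9571/26796 (r = -25/84 + (57/11)/(-87) = -25*1/84 + (57/11)*(-1/87) = -25/84 - 19/319 = -9571/26796 ≈ -0.35718)
(r + 142) - 1*453 = (-9571/26796 + 142) - 1*453 = 3795461/26796 - 453 = -8343127/26796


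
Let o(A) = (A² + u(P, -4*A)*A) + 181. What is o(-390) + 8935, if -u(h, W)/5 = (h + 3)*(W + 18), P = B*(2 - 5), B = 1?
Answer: 161216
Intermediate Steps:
P = -3 (P = 1*(2 - 5) = 1*(-3) = -3)
u(h, W) = -5*(3 + h)*(18 + W) (u(h, W) = -5*(h + 3)*(W + 18) = -5*(3 + h)*(18 + W))
o(A) = 181 + A² (o(A) = (A² + (-270 - 90*(-3) - (-60)*A - 5*(-4*A)*(-3))*A) + 181 = (A² + (-270 + 270 + 60*A - 60*A)*A) + 181 = (A² + 0*A) + 181 = (A² + 0) + 181 = A² + 181 = 181 + A²)
o(-390) + 8935 = (181 + (-390)²) + 8935 = (181 + 152100) + 8935 = 152281 + 8935 = 161216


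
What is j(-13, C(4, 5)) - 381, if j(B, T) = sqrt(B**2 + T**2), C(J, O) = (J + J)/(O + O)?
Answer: -381 + sqrt(4241)/5 ≈ -367.98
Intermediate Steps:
C(J, O) = J/O (C(J, O) = (2*J)/((2*O)) = (2*J)*(1/(2*O)) = J/O)
j(-13, C(4, 5)) - 381 = sqrt((-13)**2 + (4/5)**2) - 381 = sqrt(169 + (4*(1/5))**2) - 381 = sqrt(169 + (4/5)**2) - 381 = sqrt(169 + 16/25) - 381 = sqrt(4241/25) - 381 = sqrt(4241)/5 - 381 = -381 + sqrt(4241)/5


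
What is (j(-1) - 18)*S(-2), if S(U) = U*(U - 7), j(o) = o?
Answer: -342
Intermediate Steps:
S(U) = U*(-7 + U)
(j(-1) - 18)*S(-2) = (-1 - 18)*(-2*(-7 - 2)) = -(-38)*(-9) = -19*18 = -342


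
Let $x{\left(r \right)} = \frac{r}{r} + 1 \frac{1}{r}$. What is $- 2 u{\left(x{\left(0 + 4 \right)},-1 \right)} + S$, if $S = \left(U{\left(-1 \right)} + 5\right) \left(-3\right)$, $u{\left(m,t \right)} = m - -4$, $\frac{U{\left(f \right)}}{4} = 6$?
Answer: $- \frac{195}{2} \approx -97.5$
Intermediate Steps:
$U{\left(f \right)} = 24$ ($U{\left(f \right)} = 4 \cdot 6 = 24$)
$x{\left(r \right)} = 1 + \frac{1}{r}$
$u{\left(m,t \right)} = 4 + m$ ($u{\left(m,t \right)} = m + 4 = 4 + m$)
$S = -87$ ($S = \left(24 + 5\right) \left(-3\right) = 29 \left(-3\right) = -87$)
$- 2 u{\left(x{\left(0 + 4 \right)},-1 \right)} + S = - 2 \left(4 + \frac{1 + \left(0 + 4\right)}{0 + 4}\right) - 87 = - 2 \left(4 + \frac{1 + 4}{4}\right) - 87 = - 2 \left(4 + \frac{1}{4} \cdot 5\right) - 87 = - 2 \left(4 + \frac{5}{4}\right) - 87 = \left(-2\right) \frac{21}{4} - 87 = - \frac{21}{2} - 87 = - \frac{195}{2}$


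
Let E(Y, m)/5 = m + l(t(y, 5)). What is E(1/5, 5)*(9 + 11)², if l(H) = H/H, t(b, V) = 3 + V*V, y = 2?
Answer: 12000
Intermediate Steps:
t(b, V) = 3 + V²
l(H) = 1
E(Y, m) = 5 + 5*m (E(Y, m) = 5*(m + 1) = 5*(1 + m) = 5 + 5*m)
E(1/5, 5)*(9 + 11)² = (5 + 5*5)*(9 + 11)² = (5 + 25)*20² = 30*400 = 12000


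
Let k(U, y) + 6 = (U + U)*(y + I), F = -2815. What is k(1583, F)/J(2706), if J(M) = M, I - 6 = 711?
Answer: -3321137/1353 ≈ -2454.6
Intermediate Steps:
I = 717 (I = 6 + 711 = 717)
k(U, y) = -6 + 2*U*(717 + y) (k(U, y) = -6 + (U + U)*(y + 717) = -6 + (2*U)*(717 + y) = -6 + 2*U*(717 + y))
k(1583, F)/J(2706) = (-6 + 1434*1583 + 2*1583*(-2815))/2706 = (-6 + 2270022 - 8912290)*(1/2706) = -6642274*1/2706 = -3321137/1353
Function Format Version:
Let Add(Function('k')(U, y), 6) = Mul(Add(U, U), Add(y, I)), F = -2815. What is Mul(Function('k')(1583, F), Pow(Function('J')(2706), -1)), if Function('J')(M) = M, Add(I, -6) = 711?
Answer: Rational(-3321137, 1353) ≈ -2454.6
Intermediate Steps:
I = 717 (I = Add(6, 711) = 717)
Function('k')(U, y) = Add(-6, Mul(2, U, Add(717, y))) (Function('k')(U, y) = Add(-6, Mul(Add(U, U), Add(y, 717))) = Add(-6, Mul(Mul(2, U), Add(717, y))) = Add(-6, Mul(2, U, Add(717, y))))
Mul(Function('k')(1583, F), Pow(Function('J')(2706), -1)) = Mul(Add(-6, Mul(1434, 1583), Mul(2, 1583, -2815)), Pow(2706, -1)) = Mul(Add(-6, 2270022, -8912290), Rational(1, 2706)) = Mul(-6642274, Rational(1, 2706)) = Rational(-3321137, 1353)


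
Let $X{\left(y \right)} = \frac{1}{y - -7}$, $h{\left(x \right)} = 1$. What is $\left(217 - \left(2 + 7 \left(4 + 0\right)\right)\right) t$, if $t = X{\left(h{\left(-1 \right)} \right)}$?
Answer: $\frac{187}{8} \approx 23.375$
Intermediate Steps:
$X{\left(y \right)} = \frac{1}{7 + y}$ ($X{\left(y \right)} = \frac{1}{y + 7} = \frac{1}{7 + y}$)
$t = \frac{1}{8}$ ($t = \frac{1}{7 + 1} = \frac{1}{8} \approx 0.125$)
$\left(217 - \left(2 + 7 \left(4 + 0\right)\right)\right) t = \left(217 - \left(2 + 7 \left(4 + 0\right)\right)\right) \frac{1}{8} = \left(217 - 30\right) \frac{1}{8} = 187 \cdot \frac{1}{8} = \frac{187}{8}$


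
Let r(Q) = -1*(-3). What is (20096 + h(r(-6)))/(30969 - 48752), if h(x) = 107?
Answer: -20203/17783 ≈ -1.1361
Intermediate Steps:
r(Q) = 3
(20096 + h(r(-6)))/(30969 - 48752) = (20096 + 107)/(30969 - 48752) = 20203/(-17783) = 20203*(-1/17783) = -20203/17783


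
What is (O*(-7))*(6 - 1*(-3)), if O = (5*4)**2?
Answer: -25200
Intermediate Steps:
O = 400 (O = 20**2 = 400)
(O*(-7))*(6 - 1*(-3)) = (400*(-7))*(6 - 1*(-3)) = -2800*(6 + 3) = -2800*9 = -25200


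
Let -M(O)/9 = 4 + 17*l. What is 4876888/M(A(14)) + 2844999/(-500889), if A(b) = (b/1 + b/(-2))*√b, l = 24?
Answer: -1984893859/1502667 ≈ -1320.9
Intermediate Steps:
A(b) = b^(3/2)/2 (A(b) = (b*1 + b*(-½))*√b = (b - b/2)*√b = (b/2)*√b = b^(3/2)/2)
M(O) = -3708 (M(O) = -9*(4 + 17*24) = -9*(4 + 408) = -9*412 = -3708)
4876888/M(A(14)) + 2844999/(-500889) = 4876888/(-3708) + 2844999/(-500889) = 4876888*(-1/3708) + 2844999*(-1/500889) = -1219222/927 - 948333/166963 = -1984893859/1502667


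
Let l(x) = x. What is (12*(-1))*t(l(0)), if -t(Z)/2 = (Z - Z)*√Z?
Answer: 0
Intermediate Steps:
t(Z) = 0 (t(Z) = -2*(Z - Z)*√Z = -0*√Z = -2*0 = 0)
(12*(-1))*t(l(0)) = (12*(-1))*0 = -12*0 = 0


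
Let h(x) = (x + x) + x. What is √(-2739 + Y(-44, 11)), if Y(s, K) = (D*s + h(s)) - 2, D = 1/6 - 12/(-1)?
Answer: 5*I*√1227/3 ≈ 58.381*I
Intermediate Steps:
h(x) = 3*x (h(x) = 2*x + x = 3*x)
D = 73/6 (D = 1*(⅙) - 12*(-1) = ⅙ + 12 = 73/6 ≈ 12.167)
Y(s, K) = -2 + 91*s/6 (Y(s, K) = (73*s/6 + 3*s) - 2 = 91*s/6 - 2 = -2 + 91*s/6)
√(-2739 + Y(-44, 11)) = √(-2739 + (-2 + (91/6)*(-44))) = √(-2739 + (-2 - 2002/3)) = √(-2739 - 2008/3) = √(-10225/3) = 5*I*√1227/3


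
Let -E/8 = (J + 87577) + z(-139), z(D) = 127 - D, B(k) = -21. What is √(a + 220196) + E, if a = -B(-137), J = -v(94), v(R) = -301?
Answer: -705152 + √220217 ≈ -7.0468e+5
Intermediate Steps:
J = 301 (J = -1*(-301) = 301)
a = 21 (a = -1*(-21) = 21)
E = -705152 (E = -8*((301 + 87577) + (127 - 1*(-139))) = -8*(87878 + (127 + 139)) = -8*(87878 + 266) = -8*88144 = -705152)
√(a + 220196) + E = √(21 + 220196) - 705152 = √220217 - 705152 = -705152 + √220217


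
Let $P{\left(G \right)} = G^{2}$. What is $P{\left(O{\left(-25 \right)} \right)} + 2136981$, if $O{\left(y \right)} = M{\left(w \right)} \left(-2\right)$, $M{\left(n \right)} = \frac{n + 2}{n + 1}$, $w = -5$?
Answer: $\frac{8547933}{4} \approx 2.137 \cdot 10^{6}$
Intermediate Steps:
$M{\left(n \right)} = \frac{2 + n}{1 + n}$
$O{\left(y \right)} = - \frac{3}{2}$ ($O{\left(y \right)} = \frac{2 - 5}{1 - 5} \left(-2\right) = \frac{1}{-4} \left(-3\right) \left(-2\right) = \left(- \frac{1}{4}\right) \left(-3\right) \left(-2\right) = \frac{3}{4} \left(-2\right) = - \frac{3}{2}$)
$P{\left(O{\left(-25 \right)} \right)} + 2136981 = \left(- \frac{3}{2}\right)^{2} + 2136981 = \frac{9}{4} + 2136981 = \frac{8547933}{4}$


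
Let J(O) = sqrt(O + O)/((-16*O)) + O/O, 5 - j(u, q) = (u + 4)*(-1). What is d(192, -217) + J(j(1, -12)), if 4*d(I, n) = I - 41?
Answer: 155/4 - sqrt(5)/80 ≈ 38.722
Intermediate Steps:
j(u, q) = 9 + u (j(u, q) = 5 - (u + 4)*(-1) = 5 - (4 + u)*(-1) = 5 - (-4 - u) = 5 + (4 + u) = 9 + u)
J(O) = 1 - sqrt(2)/(16*sqrt(O)) (J(O) = sqrt(2*O)*(-1/(16*O)) + 1 = (sqrt(2)*sqrt(O))*(-1/(16*O)) + 1 = -sqrt(2)/(16*sqrt(O)) + 1 = 1 - sqrt(2)/(16*sqrt(O)))
d(I, n) = -41/4 + I/4 (d(I, n) = (I - 41)/4 = (-41 + I)/4 = -41/4 + I/4)
d(192, -217) + J(j(1, -12)) = (-41/4 + (1/4)*192) + (1 - sqrt(2)/(16*sqrt(9 + 1))) = (-41/4 + 48) + (1 - sqrt(2)/(16*sqrt(10))) = 151/4 + (1 - sqrt(2)*sqrt(10)/10/16) = 151/4 + (1 - sqrt(5)/80) = 155/4 - sqrt(5)/80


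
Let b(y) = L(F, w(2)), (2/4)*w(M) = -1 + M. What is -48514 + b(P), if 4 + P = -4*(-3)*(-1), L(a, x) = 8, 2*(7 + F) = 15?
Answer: -48506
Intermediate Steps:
F = ½ (F = -7 + (½)*15 = -7 + 15/2 = ½ ≈ 0.50000)
w(M) = -2 + 2*M (w(M) = 2*(-1 + M) = -2 + 2*M)
P = -16 (P = -4 - 4*(-3)*(-1) = -4 + 12*(-1) = -4 - 12 = -16)
b(y) = 8
-48514 + b(P) = -48514 + 8 = -48506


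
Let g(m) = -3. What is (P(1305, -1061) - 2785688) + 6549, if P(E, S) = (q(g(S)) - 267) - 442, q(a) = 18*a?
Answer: -2779902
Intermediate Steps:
P(E, S) = -763 (P(E, S) = (18*(-3) - 267) - 442 = (-54 - 267) - 442 = -321 - 442 = -763)
(P(1305, -1061) - 2785688) + 6549 = (-763 - 2785688) + 6549 = -2786451 + 6549 = -2779902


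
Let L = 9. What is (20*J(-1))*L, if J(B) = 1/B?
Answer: -180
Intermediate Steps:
(20*J(-1))*L = (20/(-1))*9 = (20*(-1))*9 = -20*9 = -180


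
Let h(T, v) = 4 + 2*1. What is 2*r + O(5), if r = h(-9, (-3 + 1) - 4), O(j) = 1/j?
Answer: 61/5 ≈ 12.200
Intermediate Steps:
h(T, v) = 6 (h(T, v) = 4 + 2 = 6)
r = 6
2*r + O(5) = 2*6 + 1/5 = 12 + 1/5 = 61/5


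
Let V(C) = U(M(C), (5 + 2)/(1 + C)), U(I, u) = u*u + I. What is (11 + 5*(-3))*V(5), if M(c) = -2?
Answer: 23/9 ≈ 2.5556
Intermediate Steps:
U(I, u) = I + u² (U(I, u) = u² + I = I + u²)
V(C) = -2 + 49/(1 + C)² (V(C) = -2 + ((5 + 2)/(1 + C))² = -2 + (7/(1 + C))² = -2 + 49/(1 + C)²)
(11 + 5*(-3))*V(5) = (11 + 5*(-3))*(-2 + 49/(1 + 5)²) = (11 - 15)*(-2 + 49/6²) = -4*(-2 + 49*(1/36)) = -4*(-2 + 49/36) = -4*(-23/36) = 23/9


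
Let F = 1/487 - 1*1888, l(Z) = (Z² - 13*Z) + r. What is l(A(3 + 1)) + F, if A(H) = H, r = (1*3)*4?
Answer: -931143/487 ≈ -1912.0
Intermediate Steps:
r = 12 (r = 3*4 = 12)
l(Z) = 12 + Z² - 13*Z (l(Z) = (Z² - 13*Z) + 12 = 12 + Z² - 13*Z)
F = -919455/487 (F = 1/487 - 1888 = -919455/487 ≈ -1888.0)
l(A(3 + 1)) + F = (12 + (3 + 1)² - 13*(3 + 1)) - 919455/487 = (12 + 4² - 13*4) - 919455/487 = (12 + 16 - 52) - 919455/487 = -24 - 919455/487 = -931143/487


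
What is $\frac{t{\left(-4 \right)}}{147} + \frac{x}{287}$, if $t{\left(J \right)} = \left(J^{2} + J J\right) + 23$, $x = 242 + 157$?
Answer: $\frac{10634}{6027} \approx 1.7644$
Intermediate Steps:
$x = 399$
$t{\left(J \right)} = 23 + 2 J^{2}$ ($t{\left(J \right)} = \left(J^{2} + J^{2}\right) + 23 = 2 J^{2} + 23 = 23 + 2 J^{2}$)
$\frac{t{\left(-4 \right)}}{147} + \frac{x}{287} = \frac{23 + 2 \left(-4\right)^{2}}{147} + \frac{399}{287} = \left(23 + 2 \cdot 16\right) \frac{1}{147} + 399 \cdot \frac{1}{287} = \left(23 + 32\right) \frac{1}{147} + \frac{57}{41} = 55 \cdot \frac{1}{147} + \frac{57}{41} = \frac{55}{147} + \frac{57}{41} = \frac{10634}{6027}$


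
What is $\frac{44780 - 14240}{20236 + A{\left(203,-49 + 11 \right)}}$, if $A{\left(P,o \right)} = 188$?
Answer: $\frac{2545}{1702} \approx 1.4953$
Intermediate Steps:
$\frac{44780 - 14240}{20236 + A{\left(203,-49 + 11 \right)}} = \frac{44780 - 14240}{20236 + 188} = \frac{30540}{20424} = 30540 \cdot \frac{1}{20424} = \frac{2545}{1702}$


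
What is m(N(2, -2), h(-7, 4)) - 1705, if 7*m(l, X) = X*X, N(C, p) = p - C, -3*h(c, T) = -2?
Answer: -107411/63 ≈ -1704.9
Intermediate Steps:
h(c, T) = ⅔ (h(c, T) = -⅓*(-2) = ⅔)
m(l, X) = X²/7 (m(l, X) = (X*X)/7 = X²/7)
m(N(2, -2), h(-7, 4)) - 1705 = (⅔)²/7 - 1705 = (⅐)*(4/9) - 1705 = 4/63 - 1705 = -107411/63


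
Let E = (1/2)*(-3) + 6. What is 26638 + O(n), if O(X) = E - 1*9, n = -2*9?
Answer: 53267/2 ≈ 26634.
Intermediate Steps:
n = -18
E = 9/2 (E = (1*(½))*(-3) + 6 = (½)*(-3) + 6 = -3/2 + 6 = 9/2 ≈ 4.5000)
O(X) = -9/2 (O(X) = 9/2 - 1*9 = 9/2 - 9 = -9/2)
26638 + O(n) = 26638 - 9/2 = 53267/2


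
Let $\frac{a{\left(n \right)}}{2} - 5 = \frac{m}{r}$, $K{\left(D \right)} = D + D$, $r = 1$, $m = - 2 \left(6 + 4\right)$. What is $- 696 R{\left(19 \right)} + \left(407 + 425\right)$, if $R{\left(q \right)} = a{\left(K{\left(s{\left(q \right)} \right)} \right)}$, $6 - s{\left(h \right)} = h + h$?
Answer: $21712$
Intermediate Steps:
$s{\left(h \right)} = 6 - 2 h$ ($s{\left(h \right)} = 6 - \left(h + h\right) = 6 - 2 h$)
$m = -20$ ($m = \left(-2\right) 10 = -20$)
$K{\left(D \right)} = 2 D$
$a{\left(n \right)} = -30$ ($a{\left(n \right)} = 10 + 2 \left(- \frac{20}{1}\right) = 10 + 2 \left(\left(-20\right) 1\right) = 10 + 2 \left(-20\right) = 10 - 40 = -30$)
$R{\left(q \right)} = -30$
$- 696 R{\left(19 \right)} + \left(407 + 425\right) = \left(-696\right) \left(-30\right) + \left(407 + 425\right) = 20880 + 832 = 21712$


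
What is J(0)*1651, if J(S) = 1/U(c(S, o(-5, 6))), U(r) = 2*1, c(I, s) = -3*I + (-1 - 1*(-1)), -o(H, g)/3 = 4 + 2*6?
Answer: 1651/2 ≈ 825.50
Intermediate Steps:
o(H, g) = -48 (o(H, g) = -3*(4 + 2*6) = -3*(4 + 12) = -3*16 = -48)
c(I, s) = -3*I (c(I, s) = -3*I + (-1 + 1) = -3*I + 0 = -3*I)
U(r) = 2
J(S) = ½ (J(S) = 1/2 = ½)
J(0)*1651 = (½)*1651 = 1651/2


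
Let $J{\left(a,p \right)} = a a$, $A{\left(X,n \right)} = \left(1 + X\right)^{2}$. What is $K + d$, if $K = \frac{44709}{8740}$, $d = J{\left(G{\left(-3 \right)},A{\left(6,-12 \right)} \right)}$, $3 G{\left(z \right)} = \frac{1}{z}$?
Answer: $\frac{3630169}{707940} \approx 5.1278$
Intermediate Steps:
$G{\left(z \right)} = \frac{1}{3 z}$
$J{\left(a,p \right)} = a^{2}$
$d = \frac{1}{81}$ ($d = \left(\frac{1}{3 \left(-3\right)}\right)^{2} = \left(\frac{1}{3} \left(- \frac{1}{3}\right)\right)^{2} = \left(- \frac{1}{9}\right)^{2} = \frac{1}{81} \approx 0.012346$)
$K = \frac{44709}{8740}$ ($K = 44709 \cdot \frac{1}{8740} = \frac{44709}{8740} \approx 5.1154$)
$K + d = \frac{44709}{8740} + \frac{1}{81} = \frac{3630169}{707940}$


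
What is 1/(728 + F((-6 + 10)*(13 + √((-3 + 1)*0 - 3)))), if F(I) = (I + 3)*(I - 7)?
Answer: -I/(-3155*I + 400*√3) ≈ 0.00030238 - 6.64e-5*I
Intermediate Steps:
F(I) = (-7 + I)*(3 + I) (F(I) = (3 + I)*(-7 + I) = (-7 + I)*(3 + I))
1/(728 + F((-6 + 10)*(13 + √((-3 + 1)*0 - 3)))) = 1/(728 + (-21 + ((-6 + 10)*(13 + √((-3 + 1)*0 - 3)))² - 4*(-6 + 10)*(13 + √((-3 + 1)*0 - 3)))) = 1/(728 + (-21 + (4*(13 + √(-2*0 - 3)))² - 16*(13 + √(-2*0 - 3)))) = 1/(728 + (-21 + (4*(13 + √(0 - 3)))² - 16*(13 + √(0 - 3)))) = 1/(728 + (-21 + (4*(13 + √(-3)))² - 16*(13 + √(-3)))) = 1/(728 + (-21 + (4*(13 + I*√3))² - 16*(13 + I*√3))) = 1/(728 + (-21 + (52 + 4*I*√3)² - 4*(52 + 4*I*√3))) = 1/(728 + (-21 + (52 + 4*I*√3)² + (-208 - 16*I*√3))) = 1/(728 + (-229 + (52 + 4*I*√3)² - 16*I*√3)) = 1/(499 + (52 + 4*I*√3)² - 16*I*√3)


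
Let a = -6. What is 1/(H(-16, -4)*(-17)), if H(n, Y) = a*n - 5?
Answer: -1/1547 ≈ -0.00064641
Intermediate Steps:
H(n, Y) = -5 - 6*n (H(n, Y) = -6*n - 5 = -5 - 6*n)
1/(H(-16, -4)*(-17)) = 1/((-5 - 6*(-16))*(-17)) = 1/((-5 + 96)*(-17)) = 1/(91*(-17)) = 1/(-1547) = -1/1547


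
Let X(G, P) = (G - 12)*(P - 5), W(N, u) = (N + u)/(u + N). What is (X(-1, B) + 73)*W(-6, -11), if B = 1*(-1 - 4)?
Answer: 203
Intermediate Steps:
W(N, u) = 1 (W(N, u) = (N + u)/(N + u) = 1)
B = -5 (B = 1*(-5) = -5)
X(G, P) = (-12 + G)*(-5 + P)
(X(-1, B) + 73)*W(-6, -11) = ((60 - 12*(-5) - 5*(-1) - 1*(-5)) + 73)*1 = ((60 + 60 + 5 + 5) + 73)*1 = (130 + 73)*1 = 203*1 = 203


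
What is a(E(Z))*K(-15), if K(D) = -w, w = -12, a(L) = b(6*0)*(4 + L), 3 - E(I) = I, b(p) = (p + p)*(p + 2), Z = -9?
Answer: 0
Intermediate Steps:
b(p) = 2*p*(2 + p) (b(p) = (2*p)*(2 + p) = 2*p*(2 + p))
E(I) = 3 - I
a(L) = 0 (a(L) = (2*(6*0)*(2 + 6*0))*(4 + L) = (2*0*(2 + 0))*(4 + L) = (2*0*2)*(4 + L) = 0*(4 + L) = 0)
K(D) = 12 (K(D) = -1*(-12) = 12)
a(E(Z))*K(-15) = 0*12 = 0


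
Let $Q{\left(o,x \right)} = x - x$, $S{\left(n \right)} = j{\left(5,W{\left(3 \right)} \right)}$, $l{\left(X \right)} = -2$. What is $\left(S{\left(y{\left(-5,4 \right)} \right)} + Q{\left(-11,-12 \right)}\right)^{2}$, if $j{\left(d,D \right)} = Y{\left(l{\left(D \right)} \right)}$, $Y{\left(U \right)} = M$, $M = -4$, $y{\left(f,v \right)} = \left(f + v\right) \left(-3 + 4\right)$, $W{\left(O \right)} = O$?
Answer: $16$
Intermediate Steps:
$y{\left(f,v \right)} = f + v$ ($y{\left(f,v \right)} = \left(f + v\right) 1 = f + v$)
$Y{\left(U \right)} = -4$
$j{\left(d,D \right)} = -4$
$S{\left(n \right)} = -4$
$Q{\left(o,x \right)} = 0$
$\left(S{\left(y{\left(-5,4 \right)} \right)} + Q{\left(-11,-12 \right)}\right)^{2} = \left(-4 + 0\right)^{2} = \left(-4\right)^{2} = 16$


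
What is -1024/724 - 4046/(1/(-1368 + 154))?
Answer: 889043508/181 ≈ 4.9118e+6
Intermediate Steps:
-1024/724 - 4046/(1/(-1368 + 154)) = -1024*1/724 - 4046/(1/(-1214)) = -256/181 - 4046/(-1/1214) = -256/181 - 4046*(-1214) = -256/181 + 4911844 = 889043508/181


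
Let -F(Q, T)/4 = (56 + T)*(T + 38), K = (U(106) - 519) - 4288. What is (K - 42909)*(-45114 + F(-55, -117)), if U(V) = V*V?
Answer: 2348947200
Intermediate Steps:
U(V) = V²
K = 6429 (K = (106² - 519) - 4288 = (11236 - 519) - 4288 = 10717 - 4288 = 6429)
F(Q, T) = -4*(38 + T)*(56 + T) (F(Q, T) = -4*(56 + T)*(T + 38) = -4*(56 + T)*(38 + T) = -4*(38 + T)*(56 + T))
(K - 42909)*(-45114 + F(-55, -117)) = (6429 - 42909)*(-45114 + (-8512 - 376*(-117) - 4*(-117)²)) = -36480*(-45114 + (-8512 + 43992 - 4*13689)) = -36480*(-45114 + (-8512 + 43992 - 54756)) = -36480*(-45114 - 19276) = -36480*(-64390) = 2348947200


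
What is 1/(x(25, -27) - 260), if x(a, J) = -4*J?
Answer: -1/152 ≈ -0.0065789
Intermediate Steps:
1/(x(25, -27) - 260) = 1/(-4*(-27) - 260) = 1/(108 - 260) = 1/(-152) = -1/152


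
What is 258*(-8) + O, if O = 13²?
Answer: -1895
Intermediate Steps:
O = 169
258*(-8) + O = 258*(-8) + 169 = -2064 + 169 = -1895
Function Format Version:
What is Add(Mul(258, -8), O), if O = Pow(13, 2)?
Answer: -1895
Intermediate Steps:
O = 169
Add(Mul(258, -8), O) = Add(Mul(258, -8), 169) = Add(-2064, 169) = -1895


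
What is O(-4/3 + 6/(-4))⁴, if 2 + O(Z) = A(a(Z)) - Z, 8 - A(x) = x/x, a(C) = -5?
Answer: 4879681/1296 ≈ 3765.2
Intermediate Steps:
A(x) = 7 (A(x) = 8 - x/x = 8 - 1*1 = 8 - 1 = 7)
O(Z) = 5 - Z (O(Z) = -2 + (7 - Z) = 5 - Z)
O(-4/3 + 6/(-4))⁴ = (5 - (-4/3 + 6/(-4)))⁴ = (5 - (-4*⅓ + 6*(-¼)))⁴ = (5 - (-4/3 - 3/2))⁴ = (5 - 1*(-17/6))⁴ = (5 + 17/6)⁴ = (47/6)⁴ = 4879681/1296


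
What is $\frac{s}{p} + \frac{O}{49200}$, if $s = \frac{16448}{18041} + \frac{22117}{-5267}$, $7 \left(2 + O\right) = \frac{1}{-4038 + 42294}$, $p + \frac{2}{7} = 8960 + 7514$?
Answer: $- \frac{211456302223492169}{880303336383829075200} \approx -0.00024021$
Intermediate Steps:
$p = \frac{115316}{7}$ ($p = - \frac{2}{7} + \left(8960 + 7514\right) = - \frac{2}{7} + 16474 = \frac{115316}{7} \approx 16474.0$)
$O = - \frac{535583}{267792}$ ($O = -2 + \frac{1}{7 \left(-4038 + 42294\right)} = -2 + \frac{1}{7 \cdot 38256} = -2 + \frac{1}{7} \cdot \frac{1}{38256} = -2 + \frac{1}{267792} = - \frac{535583}{267792} \approx -2.0$)
$s = - \frac{312381181}{95021947}$ ($s = 16448 \cdot \frac{1}{18041} + 22117 \left(- \frac{1}{5267}\right) = \frac{16448}{18041} - \frac{22117}{5267} = - \frac{312381181}{95021947} \approx -3.2875$)
$\frac{s}{p} + \frac{O}{49200} = - \frac{312381181}{95021947 \cdot \frac{115316}{7}} - \frac{535583}{267792 \cdot 49200} = \left(- \frac{312381181}{95021947}\right) \frac{7}{115316} - \frac{13063}{321350400} = - \frac{2186668267}{10957550840252} - \frac{13063}{321350400} = - \frac{211456302223492169}{880303336383829075200}$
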